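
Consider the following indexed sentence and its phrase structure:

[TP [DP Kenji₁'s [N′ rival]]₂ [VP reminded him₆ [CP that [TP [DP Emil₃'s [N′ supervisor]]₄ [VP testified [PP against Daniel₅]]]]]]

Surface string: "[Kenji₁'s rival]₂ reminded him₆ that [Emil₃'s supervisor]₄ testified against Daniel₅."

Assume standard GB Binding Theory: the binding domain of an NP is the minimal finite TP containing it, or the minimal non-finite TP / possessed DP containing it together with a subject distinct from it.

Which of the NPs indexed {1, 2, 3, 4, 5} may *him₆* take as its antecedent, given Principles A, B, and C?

*him* is a pronoun, so Principle B applies: it must be free in its binding domain.
Binding domain of *him₆*: the matrix TP, whose subject is [Kenji₁'s rival]₂.
*Kenji₁* and the pronoun do not c-command one another → neither Principle B nor Principle C is at stake; coindexation permitted.
*[Kenji₁'s rival]₂* c-commands the pronoun within its binding domain → coindexation would violate Principle B.
*Emil₃*: the pronoun c-commands this R-expression → coindexation would violate Principle C on *Emil₃*.
*[Emil₃'s supervisor]₄*: the pronoun c-commands this R-expression → coindexation would violate Principle C on *[Emil₃'s supervisor]₄*.
*Daniel₅*: the pronoun c-commands this R-expression → coindexation would violate Principle C on *Daniel₅*.

{1}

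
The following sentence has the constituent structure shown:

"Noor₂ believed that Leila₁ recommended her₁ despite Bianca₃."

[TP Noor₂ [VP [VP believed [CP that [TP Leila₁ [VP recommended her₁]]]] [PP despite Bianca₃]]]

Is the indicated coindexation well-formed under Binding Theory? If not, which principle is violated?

Principle B

The two coindexed NPs are *Leila₁* and *her₁*.
*her₁* is a pronoun. Its binding domain is the embedded TP, whose subject is Leila₁.
*Leila₁* c-commands it within that domain and carries the same index.
The pronoun is locally bound → Principle B violation.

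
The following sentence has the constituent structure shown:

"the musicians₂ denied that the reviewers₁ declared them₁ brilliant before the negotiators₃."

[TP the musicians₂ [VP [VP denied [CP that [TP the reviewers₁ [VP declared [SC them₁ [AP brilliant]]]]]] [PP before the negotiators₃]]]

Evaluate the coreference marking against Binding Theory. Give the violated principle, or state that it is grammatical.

The two coindexed NPs are *the reviewers₁* and *them₁*.
*them₁* is a pronoun. Its binding domain is the embedded TP, whose subject is the reviewers₁.
*the reviewers₁* c-commands it within that domain and carries the same index.
The pronoun is locally bound → Principle B violation.

Principle B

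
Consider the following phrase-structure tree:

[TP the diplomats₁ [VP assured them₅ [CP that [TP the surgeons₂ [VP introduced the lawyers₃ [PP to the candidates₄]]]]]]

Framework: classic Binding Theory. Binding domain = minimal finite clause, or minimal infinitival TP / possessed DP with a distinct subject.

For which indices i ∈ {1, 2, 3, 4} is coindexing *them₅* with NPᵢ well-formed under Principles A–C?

none

*them* is a pronoun, so Principle B applies: it must be free in its binding domain.
Binding domain of *them₅*: the matrix TP, whose subject is the diplomats₁.
*the diplomats₁* c-commands the pronoun within its binding domain → coindexation would violate Principle B.
*the surgeons₂*: the pronoun c-commands this R-expression → coindexation would violate Principle C on *the surgeons₂*.
*the lawyers₃*: the pronoun c-commands this R-expression → coindexation would violate Principle C on *the lawyers₃*.
*the candidates₄*: the pronoun c-commands this R-expression → coindexation would violate Principle C on *the candidates₄*.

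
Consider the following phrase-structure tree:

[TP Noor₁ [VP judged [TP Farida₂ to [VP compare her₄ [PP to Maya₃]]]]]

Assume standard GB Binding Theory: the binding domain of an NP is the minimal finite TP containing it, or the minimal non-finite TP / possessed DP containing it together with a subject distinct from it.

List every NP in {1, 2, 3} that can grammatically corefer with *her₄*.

*her* is a pronoun, so Principle B applies: it must be free in its binding domain.
Binding domain of *her₄*: the embedded TP, whose subject is Farida₂.
*Noor₁* c-commands the pronoun but from outside its binding domain, and is not c-commanded by it → coindexation permitted.
*Farida₂* c-commands the pronoun within its binding domain → coindexation would violate Principle B.
*Maya₃*: the pronoun c-commands this R-expression → coindexation would violate Principle C on *Maya₃*.

{1}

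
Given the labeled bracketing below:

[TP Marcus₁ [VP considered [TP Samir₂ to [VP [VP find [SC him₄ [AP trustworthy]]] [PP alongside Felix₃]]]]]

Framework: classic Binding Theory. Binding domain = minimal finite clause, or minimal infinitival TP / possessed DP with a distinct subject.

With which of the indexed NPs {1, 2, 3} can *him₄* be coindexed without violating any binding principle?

{1, 3}

*him* is a pronoun, so Principle B applies: it must be free in its binding domain.
Binding domain of *him₄*: the embedded TP, whose subject is Samir₂.
*Marcus₁* c-commands the pronoun but from outside its binding domain, and is not c-commanded by it → coindexation permitted.
*Samir₂* c-commands the pronoun within its binding domain → coindexation would violate Principle B.
*Felix₃* and the pronoun do not c-command one another → neither Principle B nor Principle C is at stake; coindexation permitted.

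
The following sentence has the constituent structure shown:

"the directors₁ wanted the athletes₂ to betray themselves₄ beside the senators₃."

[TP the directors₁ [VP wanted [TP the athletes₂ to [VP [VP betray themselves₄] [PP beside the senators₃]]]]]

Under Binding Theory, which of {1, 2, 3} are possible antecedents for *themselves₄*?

*themselves* is an anaphor, so Principle A applies: it must be bound in its binding domain.
Binding domain of *themselves₄*: the embedded TP, whose subject is the athletes₂.
*the directors₁* c-commands the anaphor but is outside its binding domain → cannot satisfy Principle A.
*the athletes₂* c-commands the anaphor within its binding domain → licit binder.
*the senators₃* does not c-command the anaphor → cannot bind it.

{2}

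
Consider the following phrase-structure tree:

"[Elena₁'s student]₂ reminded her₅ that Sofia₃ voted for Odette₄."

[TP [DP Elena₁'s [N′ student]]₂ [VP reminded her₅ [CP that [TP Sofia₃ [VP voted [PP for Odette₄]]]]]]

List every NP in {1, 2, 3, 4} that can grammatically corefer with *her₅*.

{1}

*her* is a pronoun, so Principle B applies: it must be free in its binding domain.
Binding domain of *her₅*: the matrix TP, whose subject is [Elena₁'s student]₂.
*Elena₁* and the pronoun do not c-command one another → neither Principle B nor Principle C is at stake; coindexation permitted.
*[Elena₁'s student]₂* c-commands the pronoun within its binding domain → coindexation would violate Principle B.
*Sofia₃*: the pronoun c-commands this R-expression → coindexation would violate Principle C on *Sofia₃*.
*Odette₄*: the pronoun c-commands this R-expression → coindexation would violate Principle C on *Odette₄*.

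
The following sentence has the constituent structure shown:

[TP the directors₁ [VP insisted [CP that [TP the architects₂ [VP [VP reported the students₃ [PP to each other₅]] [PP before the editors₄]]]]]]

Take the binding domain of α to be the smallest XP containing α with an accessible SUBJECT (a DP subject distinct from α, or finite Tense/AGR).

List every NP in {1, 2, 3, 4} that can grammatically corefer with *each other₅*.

{2, 3}

*each other* is an anaphor, so Principle A applies: it must be bound in its binding domain.
Binding domain of *each other₅*: the embedded TP, whose subject is the architects₂.
*the directors₁* c-commands the anaphor but is outside its binding domain → cannot satisfy Principle A.
*the architects₂* c-commands the anaphor within its binding domain → licit binder.
*the students₃* c-commands the anaphor within its binding domain → licit binder.
*the editors₄* does not c-command the anaphor → cannot bind it.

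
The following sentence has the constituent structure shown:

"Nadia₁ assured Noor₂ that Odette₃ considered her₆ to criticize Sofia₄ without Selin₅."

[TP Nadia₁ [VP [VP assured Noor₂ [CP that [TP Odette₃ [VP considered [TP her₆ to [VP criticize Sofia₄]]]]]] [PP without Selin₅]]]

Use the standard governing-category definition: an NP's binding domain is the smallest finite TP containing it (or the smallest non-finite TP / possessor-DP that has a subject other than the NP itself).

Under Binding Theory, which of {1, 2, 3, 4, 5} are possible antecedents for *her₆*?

*her* is a pronoun, so Principle B applies: it must be free in its binding domain.
Binding domain of *her₆*: the embedded TP, whose subject is Odette₃.
*Nadia₁* c-commands the pronoun but from outside its binding domain, and is not c-commanded by it → coindexation permitted.
*Noor₂* c-commands the pronoun but from outside its binding domain, and is not c-commanded by it → coindexation permitted.
*Odette₃* c-commands the pronoun within its binding domain → coindexation would violate Principle B.
*Sofia₄*: the pronoun c-commands this R-expression → coindexation would violate Principle C on *Sofia₄*.
*Selin₅* and the pronoun do not c-command one another → neither Principle B nor Principle C is at stake; coindexation permitted.

{1, 2, 5}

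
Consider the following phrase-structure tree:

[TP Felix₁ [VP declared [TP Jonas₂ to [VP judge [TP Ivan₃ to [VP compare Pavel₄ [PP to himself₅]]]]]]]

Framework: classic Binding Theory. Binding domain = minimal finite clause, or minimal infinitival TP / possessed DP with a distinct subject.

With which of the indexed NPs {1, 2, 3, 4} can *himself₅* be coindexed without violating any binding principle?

*himself* is an anaphor, so Principle A applies: it must be bound in its binding domain.
Binding domain of *himself₅*: the embedded TP, whose subject is Ivan₃.
*Felix₁* c-commands the anaphor but is outside its binding domain → cannot satisfy Principle A.
*Jonas₂* c-commands the anaphor but is outside its binding domain → cannot satisfy Principle A.
*Ivan₃* c-commands the anaphor within its binding domain → licit binder.
*Pavel₄* c-commands the anaphor within its binding domain → licit binder.

{3, 4}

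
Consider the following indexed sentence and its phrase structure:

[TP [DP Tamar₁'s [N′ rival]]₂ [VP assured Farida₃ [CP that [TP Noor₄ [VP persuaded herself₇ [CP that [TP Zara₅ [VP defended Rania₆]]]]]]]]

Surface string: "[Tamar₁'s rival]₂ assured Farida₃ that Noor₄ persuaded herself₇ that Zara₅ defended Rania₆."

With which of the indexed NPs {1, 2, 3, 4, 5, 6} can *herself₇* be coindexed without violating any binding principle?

*herself* is an anaphor, so Principle A applies: it must be bound in its binding domain.
Binding domain of *herself₇*: the embedded TP, whose subject is Noor₄.
*Tamar₁* does not c-command the anaphor → cannot bind it.
*[Tamar₁'s rival]₂* c-commands the anaphor but is outside its binding domain → cannot satisfy Principle A.
*Farida₃* c-commands the anaphor but is outside its binding domain → cannot satisfy Principle A.
*Noor₄* c-commands the anaphor within its binding domain → licit binder.
*Zara₅* does not c-command the anaphor → cannot bind it.
*Rania₆* does not c-command the anaphor → cannot bind it.

{4}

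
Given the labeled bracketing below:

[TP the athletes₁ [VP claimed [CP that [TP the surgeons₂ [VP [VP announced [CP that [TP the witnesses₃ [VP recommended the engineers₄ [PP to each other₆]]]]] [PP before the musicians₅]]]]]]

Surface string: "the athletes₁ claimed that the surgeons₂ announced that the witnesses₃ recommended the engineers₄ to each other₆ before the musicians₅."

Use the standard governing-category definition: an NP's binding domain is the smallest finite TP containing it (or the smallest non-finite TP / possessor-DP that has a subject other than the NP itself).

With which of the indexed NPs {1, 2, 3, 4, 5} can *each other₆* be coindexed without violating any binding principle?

*each other* is an anaphor, so Principle A applies: it must be bound in its binding domain.
Binding domain of *each other₆*: the embedded TP, whose subject is the witnesses₃.
*the athletes₁* c-commands the anaphor but is outside its binding domain → cannot satisfy Principle A.
*the surgeons₂* c-commands the anaphor but is outside its binding domain → cannot satisfy Principle A.
*the witnesses₃* c-commands the anaphor within its binding domain → licit binder.
*the engineers₄* c-commands the anaphor within its binding domain → licit binder.
*the musicians₅* does not c-command the anaphor → cannot bind it.

{3, 4}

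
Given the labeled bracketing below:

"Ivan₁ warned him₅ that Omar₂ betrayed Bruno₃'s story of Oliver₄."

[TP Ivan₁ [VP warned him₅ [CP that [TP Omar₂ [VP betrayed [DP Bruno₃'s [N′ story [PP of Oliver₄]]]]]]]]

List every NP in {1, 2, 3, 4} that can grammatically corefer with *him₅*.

*him* is a pronoun, so Principle B applies: it must be free in its binding domain.
Binding domain of *him₅*: the matrix TP, whose subject is Ivan₁.
*Ivan₁* c-commands the pronoun within its binding domain → coindexation would violate Principle B.
*Omar₂*: the pronoun c-commands this R-expression → coindexation would violate Principle C on *Omar₂*.
*Bruno₃*: the pronoun c-commands this R-expression → coindexation would violate Principle C on *Bruno₃*.
*Oliver₄*: the pronoun c-commands this R-expression → coindexation would violate Principle C on *Oliver₄*.

none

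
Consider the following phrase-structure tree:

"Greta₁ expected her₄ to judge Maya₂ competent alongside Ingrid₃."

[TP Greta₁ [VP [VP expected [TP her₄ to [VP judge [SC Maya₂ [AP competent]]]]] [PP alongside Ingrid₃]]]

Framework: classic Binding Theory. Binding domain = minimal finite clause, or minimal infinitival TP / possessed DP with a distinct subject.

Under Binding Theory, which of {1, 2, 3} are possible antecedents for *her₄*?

{3}

*her* is a pronoun, so Principle B applies: it must be free in its binding domain.
Binding domain of *her₄*: the matrix TP, whose subject is Greta₁.
*Greta₁* c-commands the pronoun within its binding domain → coindexation would violate Principle B.
*Maya₂*: the pronoun c-commands this R-expression → coindexation would violate Principle C on *Maya₂*.
*Ingrid₃* and the pronoun do not c-command one another → neither Principle B nor Principle C is at stake; coindexation permitted.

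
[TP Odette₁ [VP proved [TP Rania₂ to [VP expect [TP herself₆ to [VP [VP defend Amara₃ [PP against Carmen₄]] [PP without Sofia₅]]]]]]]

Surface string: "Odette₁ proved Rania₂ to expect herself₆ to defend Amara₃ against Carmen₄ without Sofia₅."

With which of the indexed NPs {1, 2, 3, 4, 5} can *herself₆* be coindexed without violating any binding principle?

*herself* is an anaphor, so Principle A applies: it must be bound in its binding domain.
Binding domain of *herself₆*: the embedded TP, whose subject is Rania₂.
*Odette₁* c-commands the anaphor but is outside its binding domain → cannot satisfy Principle A.
*Rania₂* c-commands the anaphor within its binding domain → licit binder.
*Amara₃* does not c-command the anaphor → cannot bind it.
*Carmen₄* does not c-command the anaphor → cannot bind it.
*Sofia₅* does not c-command the anaphor → cannot bind it.

{2}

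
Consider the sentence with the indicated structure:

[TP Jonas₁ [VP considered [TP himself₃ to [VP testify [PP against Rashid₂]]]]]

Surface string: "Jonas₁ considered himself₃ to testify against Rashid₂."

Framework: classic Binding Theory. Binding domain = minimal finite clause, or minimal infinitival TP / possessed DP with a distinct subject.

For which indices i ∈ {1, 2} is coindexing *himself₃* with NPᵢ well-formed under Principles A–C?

{1}

*himself* is an anaphor, so Principle A applies: it must be bound in its binding domain.
Binding domain of *himself₃*: the matrix TP, whose subject is Jonas₁.
*Jonas₁* c-commands the anaphor within its binding domain → licit binder.
*Rashid₂* does not c-command the anaphor → cannot bind it.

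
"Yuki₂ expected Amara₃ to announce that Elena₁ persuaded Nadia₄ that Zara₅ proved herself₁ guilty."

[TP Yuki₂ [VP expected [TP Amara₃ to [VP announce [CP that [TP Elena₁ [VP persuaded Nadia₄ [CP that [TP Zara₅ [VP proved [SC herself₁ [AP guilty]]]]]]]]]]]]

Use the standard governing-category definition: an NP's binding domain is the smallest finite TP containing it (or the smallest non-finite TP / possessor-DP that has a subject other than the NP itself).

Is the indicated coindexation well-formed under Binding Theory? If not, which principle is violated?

Principle A

The two coindexed NPs are *Elena₁* and *herself₁*.
*herself₁* is an anaphor. Principle A requires it to be bound within its binding domain — the embedded TP, whose subject is Zara₅.
Within that domain it is c-commanded by *Zara₅*, which does not share its index.
*Elena₁* does c-command the anaphor, but from outside its binding domain.
The anaphor is unbound in its domain → Principle A violation.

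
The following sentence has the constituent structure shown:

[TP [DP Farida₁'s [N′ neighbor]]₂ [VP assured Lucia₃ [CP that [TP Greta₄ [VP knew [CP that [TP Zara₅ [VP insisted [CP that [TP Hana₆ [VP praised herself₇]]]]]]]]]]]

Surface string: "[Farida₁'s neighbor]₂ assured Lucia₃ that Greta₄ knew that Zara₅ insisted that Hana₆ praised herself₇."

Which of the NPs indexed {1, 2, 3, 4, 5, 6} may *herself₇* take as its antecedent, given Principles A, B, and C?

*herself* is an anaphor, so Principle A applies: it must be bound in its binding domain.
Binding domain of *herself₇*: the embedded TP, whose subject is Hana₆.
*Farida₁* does not c-command the anaphor → cannot bind it.
*[Farida₁'s neighbor]₂* c-commands the anaphor but is outside its binding domain → cannot satisfy Principle A.
*Lucia₃* c-commands the anaphor but is outside its binding domain → cannot satisfy Principle A.
*Greta₄* c-commands the anaphor but is outside its binding domain → cannot satisfy Principle A.
*Zara₅* c-commands the anaphor but is outside its binding domain → cannot satisfy Principle A.
*Hana₆* c-commands the anaphor within its binding domain → licit binder.

{6}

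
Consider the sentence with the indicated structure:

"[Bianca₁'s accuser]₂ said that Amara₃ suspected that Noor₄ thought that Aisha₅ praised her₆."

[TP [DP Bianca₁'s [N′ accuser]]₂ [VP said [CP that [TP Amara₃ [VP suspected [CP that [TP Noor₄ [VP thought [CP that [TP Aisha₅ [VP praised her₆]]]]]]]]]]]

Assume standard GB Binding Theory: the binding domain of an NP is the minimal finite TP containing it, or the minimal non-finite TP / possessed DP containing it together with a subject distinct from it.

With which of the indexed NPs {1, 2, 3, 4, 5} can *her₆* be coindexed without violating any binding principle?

*her* is a pronoun, so Principle B applies: it must be free in its binding domain.
Binding domain of *her₆*: the embedded TP, whose subject is Aisha₅.
*Bianca₁* and the pronoun do not c-command one another → neither Principle B nor Principle C is at stake; coindexation permitted.
*[Bianca₁'s accuser]₂* c-commands the pronoun but from outside its binding domain, and is not c-commanded by it → coindexation permitted.
*Amara₃* c-commands the pronoun but from outside its binding domain, and is not c-commanded by it → coindexation permitted.
*Noor₄* c-commands the pronoun but from outside its binding domain, and is not c-commanded by it → coindexation permitted.
*Aisha₅* c-commands the pronoun within its binding domain → coindexation would violate Principle B.

{1, 2, 3, 4}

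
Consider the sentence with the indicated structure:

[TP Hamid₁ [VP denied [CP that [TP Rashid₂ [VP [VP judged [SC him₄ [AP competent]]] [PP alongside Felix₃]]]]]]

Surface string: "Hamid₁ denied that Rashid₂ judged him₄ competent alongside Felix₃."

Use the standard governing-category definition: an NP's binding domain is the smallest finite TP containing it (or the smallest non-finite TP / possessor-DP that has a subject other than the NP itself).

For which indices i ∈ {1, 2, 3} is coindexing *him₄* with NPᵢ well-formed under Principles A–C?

*him* is a pronoun, so Principle B applies: it must be free in its binding domain.
Binding domain of *him₄*: the embedded TP, whose subject is Rashid₂.
*Hamid₁* c-commands the pronoun but from outside its binding domain, and is not c-commanded by it → coindexation permitted.
*Rashid₂* c-commands the pronoun within its binding domain → coindexation would violate Principle B.
*Felix₃* and the pronoun do not c-command one another → neither Principle B nor Principle C is at stake; coindexation permitted.

{1, 3}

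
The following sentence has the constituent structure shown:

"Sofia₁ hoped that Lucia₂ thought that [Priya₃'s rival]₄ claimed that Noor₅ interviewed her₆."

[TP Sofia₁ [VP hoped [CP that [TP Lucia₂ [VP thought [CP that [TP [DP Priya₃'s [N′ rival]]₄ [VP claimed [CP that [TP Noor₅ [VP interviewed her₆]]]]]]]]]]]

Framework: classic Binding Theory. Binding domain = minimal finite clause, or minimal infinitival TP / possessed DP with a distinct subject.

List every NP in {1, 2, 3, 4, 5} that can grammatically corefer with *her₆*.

*her* is a pronoun, so Principle B applies: it must be free in its binding domain.
Binding domain of *her₆*: the embedded TP, whose subject is Noor₅.
*Sofia₁* c-commands the pronoun but from outside its binding domain, and is not c-commanded by it → coindexation permitted.
*Lucia₂* c-commands the pronoun but from outside its binding domain, and is not c-commanded by it → coindexation permitted.
*Priya₃* and the pronoun do not c-command one another → neither Principle B nor Principle C is at stake; coindexation permitted.
*[Priya₃'s rival]₄* c-commands the pronoun but from outside its binding domain, and is not c-commanded by it → coindexation permitted.
*Noor₅* c-commands the pronoun within its binding domain → coindexation would violate Principle B.

{1, 2, 3, 4}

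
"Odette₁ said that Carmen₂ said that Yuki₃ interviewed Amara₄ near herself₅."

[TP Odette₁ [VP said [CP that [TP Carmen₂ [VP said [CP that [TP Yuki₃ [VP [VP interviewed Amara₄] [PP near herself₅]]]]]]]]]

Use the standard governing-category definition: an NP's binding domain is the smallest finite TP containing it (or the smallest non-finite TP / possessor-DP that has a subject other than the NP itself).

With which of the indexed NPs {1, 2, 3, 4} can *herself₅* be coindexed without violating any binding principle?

*herself* is an anaphor, so Principle A applies: it must be bound in its binding domain.
Binding domain of *herself₅*: the embedded TP, whose subject is Yuki₃.
*Odette₁* c-commands the anaphor but is outside its binding domain → cannot satisfy Principle A.
*Carmen₂* c-commands the anaphor but is outside its binding domain → cannot satisfy Principle A.
*Yuki₃* c-commands the anaphor within its binding domain → licit binder.
*Amara₄* does not c-command the anaphor → cannot bind it.

{3}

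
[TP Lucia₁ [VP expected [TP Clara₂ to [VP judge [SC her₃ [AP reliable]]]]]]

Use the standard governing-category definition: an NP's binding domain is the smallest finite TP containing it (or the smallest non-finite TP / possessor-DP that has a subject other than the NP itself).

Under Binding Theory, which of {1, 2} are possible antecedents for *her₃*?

*her* is a pronoun, so Principle B applies: it must be free in its binding domain.
Binding domain of *her₃*: the embedded TP, whose subject is Clara₂.
*Lucia₁* c-commands the pronoun but from outside its binding domain, and is not c-commanded by it → coindexation permitted.
*Clara₂* c-commands the pronoun within its binding domain → coindexation would violate Principle B.

{1}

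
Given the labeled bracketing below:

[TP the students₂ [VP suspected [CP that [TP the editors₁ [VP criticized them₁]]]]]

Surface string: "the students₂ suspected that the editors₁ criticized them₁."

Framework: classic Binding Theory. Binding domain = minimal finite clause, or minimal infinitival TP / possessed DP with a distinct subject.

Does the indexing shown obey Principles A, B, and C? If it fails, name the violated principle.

The two coindexed NPs are *the editors₁* and *them₁*.
*them₁* is a pronoun. Its binding domain is the embedded TP, whose subject is the editors₁.
*the editors₁* c-commands it within that domain and carries the same index.
The pronoun is locally bound → Principle B violation.

Principle B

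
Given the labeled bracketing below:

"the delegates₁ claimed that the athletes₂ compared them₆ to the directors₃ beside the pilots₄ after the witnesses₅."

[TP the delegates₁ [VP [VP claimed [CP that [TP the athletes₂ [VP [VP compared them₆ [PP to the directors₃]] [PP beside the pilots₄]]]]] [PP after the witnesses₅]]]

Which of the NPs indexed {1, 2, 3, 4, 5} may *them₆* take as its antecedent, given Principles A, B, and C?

{1, 4, 5}

*them* is a pronoun, so Principle B applies: it must be free in its binding domain.
Binding domain of *them₆*: the embedded TP, whose subject is the athletes₂.
*the delegates₁* c-commands the pronoun but from outside its binding domain, and is not c-commanded by it → coindexation permitted.
*the athletes₂* c-commands the pronoun within its binding domain → coindexation would violate Principle B.
*the directors₃*: the pronoun c-commands this R-expression → coindexation would violate Principle C on *the directors₃*.
*the pilots₄* and the pronoun do not c-command one another → neither Principle B nor Principle C is at stake; coindexation permitted.
*the witnesses₅* and the pronoun do not c-command one another → neither Principle B nor Principle C is at stake; coindexation permitted.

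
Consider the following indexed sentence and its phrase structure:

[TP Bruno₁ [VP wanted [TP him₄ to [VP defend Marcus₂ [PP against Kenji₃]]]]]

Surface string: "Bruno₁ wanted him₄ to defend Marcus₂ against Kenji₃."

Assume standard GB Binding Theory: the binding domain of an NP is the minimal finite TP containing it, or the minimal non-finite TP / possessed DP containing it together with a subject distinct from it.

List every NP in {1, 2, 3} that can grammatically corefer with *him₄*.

none

*him* is a pronoun, so Principle B applies: it must be free in its binding domain.
Binding domain of *him₄*: the matrix TP, whose subject is Bruno₁.
*Bruno₁* c-commands the pronoun within its binding domain → coindexation would violate Principle B.
*Marcus₂*: the pronoun c-commands this R-expression → coindexation would violate Principle C on *Marcus₂*.
*Kenji₃*: the pronoun c-commands this R-expression → coindexation would violate Principle C on *Kenji₃*.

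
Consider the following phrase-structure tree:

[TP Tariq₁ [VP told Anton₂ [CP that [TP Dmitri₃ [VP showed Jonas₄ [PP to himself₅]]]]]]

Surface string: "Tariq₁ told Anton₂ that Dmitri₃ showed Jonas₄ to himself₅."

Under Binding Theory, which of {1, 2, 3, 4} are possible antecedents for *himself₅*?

*himself* is an anaphor, so Principle A applies: it must be bound in its binding domain.
Binding domain of *himself₅*: the embedded TP, whose subject is Dmitri₃.
*Tariq₁* c-commands the anaphor but is outside its binding domain → cannot satisfy Principle A.
*Anton₂* c-commands the anaphor but is outside its binding domain → cannot satisfy Principle A.
*Dmitri₃* c-commands the anaphor within its binding domain → licit binder.
*Jonas₄* c-commands the anaphor within its binding domain → licit binder.

{3, 4}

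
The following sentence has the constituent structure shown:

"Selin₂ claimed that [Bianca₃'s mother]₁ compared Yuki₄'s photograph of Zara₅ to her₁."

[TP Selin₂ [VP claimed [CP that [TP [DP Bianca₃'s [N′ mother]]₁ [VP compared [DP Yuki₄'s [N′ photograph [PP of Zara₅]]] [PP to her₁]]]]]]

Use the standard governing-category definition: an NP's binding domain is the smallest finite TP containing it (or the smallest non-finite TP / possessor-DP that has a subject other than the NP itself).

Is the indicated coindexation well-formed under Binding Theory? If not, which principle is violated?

Principle B

The two coindexed NPs are *[Bianca₃'s mother]₁* and *her₁*.
*her₁* is a pronoun. Its binding domain is the embedded TP, whose subject is [Bianca₃'s mother]₁.
*[Bianca₃'s mother]₁* c-commands it within that domain and carries the same index.
The pronoun is locally bound → Principle B violation.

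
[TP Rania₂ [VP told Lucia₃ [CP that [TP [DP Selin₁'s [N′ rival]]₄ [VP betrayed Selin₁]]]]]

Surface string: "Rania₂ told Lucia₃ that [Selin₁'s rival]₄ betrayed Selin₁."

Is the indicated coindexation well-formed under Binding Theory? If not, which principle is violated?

grammatical

The two coindexed NPs are *Selin₁* and *Selin₁*.
*Selin₁* is an R-expression; no coindexed NP c-commands it, so Principle C holds.
*Selin₁* is an R-expression; *Selin₁* does not c-command it, and no other NP shares its index, so Principle C is satisfied.
All principles are respected.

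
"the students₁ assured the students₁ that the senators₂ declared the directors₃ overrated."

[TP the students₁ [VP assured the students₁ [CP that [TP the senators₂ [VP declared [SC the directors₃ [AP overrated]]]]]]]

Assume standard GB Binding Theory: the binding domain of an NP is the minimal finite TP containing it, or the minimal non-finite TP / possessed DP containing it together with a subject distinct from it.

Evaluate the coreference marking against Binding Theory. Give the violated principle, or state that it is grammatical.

The two coindexed NPs are *the students₁* (the lower occurrence) and *the students₁* (the higher occurrence).
*the students₁* (the lower occurrence) is an R-expression. Principle C requires it to be free everywhere.
*the students₁* (the higher occurrence) c-commands it and carries the same index.
The R-expression is bound → Principle C violation.

Principle C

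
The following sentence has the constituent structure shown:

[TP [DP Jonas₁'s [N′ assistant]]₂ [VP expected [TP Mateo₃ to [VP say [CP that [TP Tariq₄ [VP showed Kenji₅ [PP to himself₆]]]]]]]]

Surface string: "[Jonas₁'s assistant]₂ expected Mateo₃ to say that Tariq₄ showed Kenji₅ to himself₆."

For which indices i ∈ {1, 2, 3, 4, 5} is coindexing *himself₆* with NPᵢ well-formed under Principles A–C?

{4, 5}

*himself* is an anaphor, so Principle A applies: it must be bound in its binding domain.
Binding domain of *himself₆*: the embedded TP, whose subject is Tariq₄.
*Jonas₁* does not c-command the anaphor → cannot bind it.
*[Jonas₁'s assistant]₂* c-commands the anaphor but is outside its binding domain → cannot satisfy Principle A.
*Mateo₃* c-commands the anaphor but is outside its binding domain → cannot satisfy Principle A.
*Tariq₄* c-commands the anaphor within its binding domain → licit binder.
*Kenji₅* c-commands the anaphor within its binding domain → licit binder.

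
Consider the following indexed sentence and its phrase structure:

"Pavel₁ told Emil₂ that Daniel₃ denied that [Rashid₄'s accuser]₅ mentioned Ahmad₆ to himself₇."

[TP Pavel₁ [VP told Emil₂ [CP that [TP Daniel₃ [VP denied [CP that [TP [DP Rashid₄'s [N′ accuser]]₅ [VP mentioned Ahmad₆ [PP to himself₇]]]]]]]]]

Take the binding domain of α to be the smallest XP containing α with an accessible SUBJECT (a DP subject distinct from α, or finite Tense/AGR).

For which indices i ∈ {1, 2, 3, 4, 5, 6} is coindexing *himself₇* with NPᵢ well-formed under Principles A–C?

*himself* is an anaphor, so Principle A applies: it must be bound in its binding domain.
Binding domain of *himself₇*: the embedded TP, whose subject is [Rashid₄'s accuser]₅.
*Pavel₁* c-commands the anaphor but is outside its binding domain → cannot satisfy Principle A.
*Emil₂* c-commands the anaphor but is outside its binding domain → cannot satisfy Principle A.
*Daniel₃* c-commands the anaphor but is outside its binding domain → cannot satisfy Principle A.
*Rashid₄* does not c-command the anaphor → cannot bind it.
*[Rashid₄'s accuser]₅* c-commands the anaphor within its binding domain → licit binder.
*Ahmad₆* c-commands the anaphor within its binding domain → licit binder.

{5, 6}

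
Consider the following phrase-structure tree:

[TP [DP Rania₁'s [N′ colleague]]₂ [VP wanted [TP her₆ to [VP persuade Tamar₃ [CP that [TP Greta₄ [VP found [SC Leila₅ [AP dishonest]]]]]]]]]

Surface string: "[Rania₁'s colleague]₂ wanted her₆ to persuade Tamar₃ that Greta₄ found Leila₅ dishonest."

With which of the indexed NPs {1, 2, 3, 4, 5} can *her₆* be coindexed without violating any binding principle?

{1}

*her* is a pronoun, so Principle B applies: it must be free in its binding domain.
Binding domain of *her₆*: the matrix TP, whose subject is [Rania₁'s colleague]₂.
*Rania₁* and the pronoun do not c-command one another → neither Principle B nor Principle C is at stake; coindexation permitted.
*[Rania₁'s colleague]₂* c-commands the pronoun within its binding domain → coindexation would violate Principle B.
*Tamar₃*: the pronoun c-commands this R-expression → coindexation would violate Principle C on *Tamar₃*.
*Greta₄*: the pronoun c-commands this R-expression → coindexation would violate Principle C on *Greta₄*.
*Leila₅*: the pronoun c-commands this R-expression → coindexation would violate Principle C on *Leila₅*.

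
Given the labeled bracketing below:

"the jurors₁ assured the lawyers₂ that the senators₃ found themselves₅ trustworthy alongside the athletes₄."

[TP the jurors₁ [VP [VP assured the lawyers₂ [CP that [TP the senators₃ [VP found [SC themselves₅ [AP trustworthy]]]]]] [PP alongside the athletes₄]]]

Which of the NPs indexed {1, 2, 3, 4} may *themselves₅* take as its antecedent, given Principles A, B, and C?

{3}

*themselves* is an anaphor, so Principle A applies: it must be bound in its binding domain.
Binding domain of *themselves₅*: the embedded TP, whose subject is the senators₃.
*the jurors₁* c-commands the anaphor but is outside its binding domain → cannot satisfy Principle A.
*the lawyers₂* c-commands the anaphor but is outside its binding domain → cannot satisfy Principle A.
*the senators₃* c-commands the anaphor within its binding domain → licit binder.
*the athletes₄* does not c-command the anaphor → cannot bind it.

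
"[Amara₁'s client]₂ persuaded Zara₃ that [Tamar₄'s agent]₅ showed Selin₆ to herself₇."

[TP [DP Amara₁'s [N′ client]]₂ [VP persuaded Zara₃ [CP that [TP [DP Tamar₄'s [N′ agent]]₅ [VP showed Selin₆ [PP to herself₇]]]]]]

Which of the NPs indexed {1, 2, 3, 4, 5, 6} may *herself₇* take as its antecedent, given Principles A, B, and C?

{5, 6}

*herself* is an anaphor, so Principle A applies: it must be bound in its binding domain.
Binding domain of *herself₇*: the embedded TP, whose subject is [Tamar₄'s agent]₅.
*Amara₁* does not c-command the anaphor → cannot bind it.
*[Amara₁'s client]₂* c-commands the anaphor but is outside its binding domain → cannot satisfy Principle A.
*Zara₃* c-commands the anaphor but is outside its binding domain → cannot satisfy Principle A.
*Tamar₄* does not c-command the anaphor → cannot bind it.
*[Tamar₄'s agent]₅* c-commands the anaphor within its binding domain → licit binder.
*Selin₆* c-commands the anaphor within its binding domain → licit binder.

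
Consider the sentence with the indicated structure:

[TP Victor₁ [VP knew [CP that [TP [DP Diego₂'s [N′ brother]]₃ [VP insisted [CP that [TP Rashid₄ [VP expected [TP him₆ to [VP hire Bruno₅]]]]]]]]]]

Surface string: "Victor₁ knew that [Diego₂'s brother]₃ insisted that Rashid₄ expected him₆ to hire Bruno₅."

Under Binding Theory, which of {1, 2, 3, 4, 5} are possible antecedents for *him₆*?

{1, 2, 3}

*him* is a pronoun, so Principle B applies: it must be free in its binding domain.
Binding domain of *him₆*: the embedded TP, whose subject is Rashid₄.
*Victor₁* c-commands the pronoun but from outside its binding domain, and is not c-commanded by it → coindexation permitted.
*Diego₂* and the pronoun do not c-command one another → neither Principle B nor Principle C is at stake; coindexation permitted.
*[Diego₂'s brother]₃* c-commands the pronoun but from outside its binding domain, and is not c-commanded by it → coindexation permitted.
*Rashid₄* c-commands the pronoun within its binding domain → coindexation would violate Principle B.
*Bruno₅*: the pronoun c-commands this R-expression → coindexation would violate Principle C on *Bruno₅*.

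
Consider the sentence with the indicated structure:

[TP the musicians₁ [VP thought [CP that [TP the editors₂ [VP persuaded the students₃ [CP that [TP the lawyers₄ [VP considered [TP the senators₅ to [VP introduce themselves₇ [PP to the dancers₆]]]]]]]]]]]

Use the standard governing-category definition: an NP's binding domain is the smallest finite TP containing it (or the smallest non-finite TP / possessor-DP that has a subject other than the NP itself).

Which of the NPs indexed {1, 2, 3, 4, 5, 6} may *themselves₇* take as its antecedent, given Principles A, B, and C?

*themselves* is an anaphor, so Principle A applies: it must be bound in its binding domain.
Binding domain of *themselves₇*: the embedded TP, whose subject is the senators₅.
*the musicians₁* c-commands the anaphor but is outside its binding domain → cannot satisfy Principle A.
*the editors₂* c-commands the anaphor but is outside its binding domain → cannot satisfy Principle A.
*the students₃* c-commands the anaphor but is outside its binding domain → cannot satisfy Principle A.
*the lawyers₄* c-commands the anaphor but is outside its binding domain → cannot satisfy Principle A.
*the senators₅* c-commands the anaphor within its binding domain → licit binder.
*the dancers₆* does not c-command the anaphor → cannot bind it.

{5}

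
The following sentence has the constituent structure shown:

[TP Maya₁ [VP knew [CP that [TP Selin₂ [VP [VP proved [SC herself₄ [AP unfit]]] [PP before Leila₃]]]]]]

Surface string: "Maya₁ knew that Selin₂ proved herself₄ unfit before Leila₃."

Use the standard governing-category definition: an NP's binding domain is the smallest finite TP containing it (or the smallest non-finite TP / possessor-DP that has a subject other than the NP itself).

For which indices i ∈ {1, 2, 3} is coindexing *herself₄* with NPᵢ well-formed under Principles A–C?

{2}

*herself* is an anaphor, so Principle A applies: it must be bound in its binding domain.
Binding domain of *herself₄*: the embedded TP, whose subject is Selin₂.
*Maya₁* c-commands the anaphor but is outside its binding domain → cannot satisfy Principle A.
*Selin₂* c-commands the anaphor within its binding domain → licit binder.
*Leila₃* does not c-command the anaphor → cannot bind it.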